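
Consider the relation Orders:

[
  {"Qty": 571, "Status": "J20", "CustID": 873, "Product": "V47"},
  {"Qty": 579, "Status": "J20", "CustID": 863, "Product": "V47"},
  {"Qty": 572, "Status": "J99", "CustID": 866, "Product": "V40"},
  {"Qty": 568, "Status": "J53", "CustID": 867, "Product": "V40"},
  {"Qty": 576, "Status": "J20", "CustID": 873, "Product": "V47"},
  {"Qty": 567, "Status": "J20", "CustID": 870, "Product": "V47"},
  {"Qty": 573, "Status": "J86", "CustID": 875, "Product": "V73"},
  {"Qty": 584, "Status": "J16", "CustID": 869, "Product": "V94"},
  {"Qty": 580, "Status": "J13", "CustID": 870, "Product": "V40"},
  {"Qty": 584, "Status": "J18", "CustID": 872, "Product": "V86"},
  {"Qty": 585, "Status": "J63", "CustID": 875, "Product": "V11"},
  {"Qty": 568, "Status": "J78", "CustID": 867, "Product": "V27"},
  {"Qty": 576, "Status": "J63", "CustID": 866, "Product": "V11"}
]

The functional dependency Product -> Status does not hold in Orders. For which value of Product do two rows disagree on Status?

Product=V47: 4 rows → Status = J20, J20, J20, J20 ✓
Product=V40: 3 rows → Status takes values {J99, J53, J13} — violation
Product=V73: 1 row → Status = J86 ✓
Product=V94: 1 row → Status = J16 ✓
Product=V86: 1 row → Status = J18 ✓
Product=V11: 2 rows → Status = J63, J63 ✓
Product=V27: 1 row → Status = J78 ✓
The only Product value with inconsistent Status is Product=V40.

V40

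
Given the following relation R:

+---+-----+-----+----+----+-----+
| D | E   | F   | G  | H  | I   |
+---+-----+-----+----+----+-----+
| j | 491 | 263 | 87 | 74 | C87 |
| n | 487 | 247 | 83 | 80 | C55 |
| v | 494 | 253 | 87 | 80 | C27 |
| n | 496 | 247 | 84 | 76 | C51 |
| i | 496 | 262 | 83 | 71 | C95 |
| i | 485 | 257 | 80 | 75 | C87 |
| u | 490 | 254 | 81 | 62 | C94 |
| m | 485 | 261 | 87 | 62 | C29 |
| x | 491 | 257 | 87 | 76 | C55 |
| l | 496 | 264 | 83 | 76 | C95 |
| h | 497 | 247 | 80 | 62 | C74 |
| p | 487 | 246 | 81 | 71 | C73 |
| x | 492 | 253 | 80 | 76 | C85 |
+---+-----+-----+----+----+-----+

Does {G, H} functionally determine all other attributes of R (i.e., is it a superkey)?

Yes

All 13 rows have distinct {G, H} values, so {G, H} → (all attributes) holds and {G, H} is a superkey.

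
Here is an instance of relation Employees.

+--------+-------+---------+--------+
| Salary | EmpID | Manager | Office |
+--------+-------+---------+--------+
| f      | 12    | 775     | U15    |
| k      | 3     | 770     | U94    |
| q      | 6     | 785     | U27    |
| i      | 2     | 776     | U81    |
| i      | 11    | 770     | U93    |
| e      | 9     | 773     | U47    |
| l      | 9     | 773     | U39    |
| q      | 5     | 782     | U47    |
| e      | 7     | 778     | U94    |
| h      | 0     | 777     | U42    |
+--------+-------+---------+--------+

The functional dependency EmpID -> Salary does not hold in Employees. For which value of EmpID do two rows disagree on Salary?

EmpID=12: 1 row → Salary = f ✓
EmpID=3: 1 row → Salary = k ✓
EmpID=6: 1 row → Salary = q ✓
EmpID=2: 1 row → Salary = i ✓
EmpID=11: 1 row → Salary = i ✓
EmpID=9: 2 rows → Salary takes values {e, l} — violation
EmpID=5: 1 row → Salary = q ✓
EmpID=7: 1 row → Salary = e ✓
EmpID=0: 1 row → Salary = h ✓
The only EmpID value with inconsistent Salary is EmpID=9.

9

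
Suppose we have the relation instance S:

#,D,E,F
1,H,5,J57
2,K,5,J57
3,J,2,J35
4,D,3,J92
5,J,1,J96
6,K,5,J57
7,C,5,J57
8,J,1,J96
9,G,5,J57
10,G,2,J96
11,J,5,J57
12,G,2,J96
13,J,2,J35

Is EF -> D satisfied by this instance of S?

(E=5, F=J57): rows 1, 2, 6, 7, 9, 11 → D takes values {H, K, C, G, J} — violation
(E=2, F=J35): rows 3, 13 → D = J, J ✓
(E=3, F=J92): row 4 → D = D ✓
(E=1, F=J96): rows 5, 8 → D = J, J ✓
(E=2, F=J96): rows 10, 12 → D = G, G ✓
Two rows agree on EF but differ on D, so EF -> D does not hold.

No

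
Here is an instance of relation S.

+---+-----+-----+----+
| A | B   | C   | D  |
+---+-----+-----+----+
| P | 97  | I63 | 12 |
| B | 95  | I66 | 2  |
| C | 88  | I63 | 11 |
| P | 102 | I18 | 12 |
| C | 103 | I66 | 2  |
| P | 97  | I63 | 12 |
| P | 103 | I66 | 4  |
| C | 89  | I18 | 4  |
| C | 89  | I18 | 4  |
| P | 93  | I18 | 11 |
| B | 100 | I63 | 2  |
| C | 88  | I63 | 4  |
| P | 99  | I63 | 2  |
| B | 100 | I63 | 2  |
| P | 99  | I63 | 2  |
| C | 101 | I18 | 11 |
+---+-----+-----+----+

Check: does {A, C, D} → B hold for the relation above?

Yes

(A=P, C=I63, D=12): 2 rows → B = 97, 97 ✓
(A=B, C=I66, D=2): 1 row → B = 95 ✓
(A=C, C=I63, D=11): 1 row → B = 88 ✓
(A=P, C=I18, D=12): 1 row → B = 102 ✓
(A=C, C=I66, D=2): 1 row → B = 103 ✓
(A=P, C=I66, D=4): 1 row → B = 103 ✓
(A=C, C=I18, D=4): 2 rows → B = 89, 89 ✓
(A=P, C=I18, D=11): 1 row → B = 93 ✓
(A=B, C=I63, D=2): 2 rows → B = 100, 100 ✓
(A=C, C=I63, D=4): 1 row → B = 88 ✓
(A=P, C=I63, D=2): 2 rows → B = 99, 99 ✓
(A=C, C=I18, D=11): 1 row → B = 101 ✓
Every {A, C, D} value is associated with a single B value, so {A, C, D} → B holds.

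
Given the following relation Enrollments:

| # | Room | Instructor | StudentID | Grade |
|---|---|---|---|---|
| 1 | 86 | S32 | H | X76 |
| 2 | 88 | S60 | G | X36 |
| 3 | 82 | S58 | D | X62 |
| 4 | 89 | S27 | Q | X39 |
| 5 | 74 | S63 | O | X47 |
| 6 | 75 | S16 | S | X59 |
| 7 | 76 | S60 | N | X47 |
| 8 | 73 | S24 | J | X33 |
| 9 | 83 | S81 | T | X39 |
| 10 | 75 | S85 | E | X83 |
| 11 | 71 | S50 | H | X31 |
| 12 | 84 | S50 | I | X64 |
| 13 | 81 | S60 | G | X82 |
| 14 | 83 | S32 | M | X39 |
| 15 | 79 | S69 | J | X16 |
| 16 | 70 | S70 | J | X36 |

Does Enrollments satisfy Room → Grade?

No

Room=86: row 1 → Grade = X76 ✓
Room=88: row 2 → Grade = X36 ✓
Room=82: row 3 → Grade = X62 ✓
Room=89: row 4 → Grade = X39 ✓
Room=74: row 5 → Grade = X47 ✓
Room=75: rows 6, 10 → Grade takes values {X59, X83} — violation
Room=76: row 7 → Grade = X47 ✓
Room=73: row 8 → Grade = X33 ✓
Room=83: rows 9, 14 → Grade = X39, X39 ✓
Room=71: row 11 → Grade = X31 ✓
Room=84: row 12 → Grade = X64 ✓
Room=81: row 13 → Grade = X82 ✓
Room=79: row 15 → Grade = X16 ✓
Room=70: row 16 → Grade = X36 ✓
Two rows agree on Room but differ on Grade, so Room → Grade does not hold.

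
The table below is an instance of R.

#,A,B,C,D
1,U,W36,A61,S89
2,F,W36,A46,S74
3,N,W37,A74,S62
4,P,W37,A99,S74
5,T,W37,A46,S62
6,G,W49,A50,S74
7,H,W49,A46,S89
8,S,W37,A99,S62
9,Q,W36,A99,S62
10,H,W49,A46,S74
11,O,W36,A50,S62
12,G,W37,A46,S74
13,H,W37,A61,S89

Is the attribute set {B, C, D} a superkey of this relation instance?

All 13 rows have distinct {B, C, D} values, so {B, C, D} → (all attributes) holds and {B, C, D} is a superkey.

Yes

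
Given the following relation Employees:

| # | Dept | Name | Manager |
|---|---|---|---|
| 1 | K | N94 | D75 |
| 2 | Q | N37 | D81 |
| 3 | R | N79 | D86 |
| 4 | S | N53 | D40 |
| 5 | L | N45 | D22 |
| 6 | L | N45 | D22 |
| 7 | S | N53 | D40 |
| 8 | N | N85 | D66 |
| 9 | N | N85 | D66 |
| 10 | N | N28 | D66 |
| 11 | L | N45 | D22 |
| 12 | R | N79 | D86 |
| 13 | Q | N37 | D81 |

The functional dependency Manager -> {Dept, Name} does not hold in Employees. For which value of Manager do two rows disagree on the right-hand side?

D66

Manager=D75: row 1 → {Dept,Name} = (K, N94) ✓
Manager=D81: rows 2, 13 → {Dept,Name} = (Q, N37), (Q, N37) ✓
Manager=D86: rows 3, 12 → {Dept,Name} = (R, N79), (R, N79) ✓
Manager=D40: rows 4, 7 → {Dept,Name} = (S, N53), (S, N53) ✓
Manager=D22: rows 5, 6, 11 → {Dept,Name} = (L, N45), (L, N45), (L, N45) ✓
Manager=D66: rows 8, 9, 10 → {Dept,Name} takes values {(N, N85), (N, N28)} — violation
The only Manager value with inconsistent RHS is Manager=D66.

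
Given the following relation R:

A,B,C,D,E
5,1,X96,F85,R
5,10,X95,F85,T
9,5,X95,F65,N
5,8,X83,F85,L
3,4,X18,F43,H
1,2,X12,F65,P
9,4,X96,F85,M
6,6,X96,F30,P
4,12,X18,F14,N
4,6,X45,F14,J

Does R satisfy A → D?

No

A=5: 3 rows → D = F85, F85, F85 ✓
A=9: 2 rows → D takes values {F65, F85} — violation
A=3: 1 row → D = F43 ✓
A=1: 1 row → D = F65 ✓
A=6: 1 row → D = F30 ✓
A=4: 2 rows → D = F14, F14 ✓
Two rows agree on A but differ on D, so A → D does not hold.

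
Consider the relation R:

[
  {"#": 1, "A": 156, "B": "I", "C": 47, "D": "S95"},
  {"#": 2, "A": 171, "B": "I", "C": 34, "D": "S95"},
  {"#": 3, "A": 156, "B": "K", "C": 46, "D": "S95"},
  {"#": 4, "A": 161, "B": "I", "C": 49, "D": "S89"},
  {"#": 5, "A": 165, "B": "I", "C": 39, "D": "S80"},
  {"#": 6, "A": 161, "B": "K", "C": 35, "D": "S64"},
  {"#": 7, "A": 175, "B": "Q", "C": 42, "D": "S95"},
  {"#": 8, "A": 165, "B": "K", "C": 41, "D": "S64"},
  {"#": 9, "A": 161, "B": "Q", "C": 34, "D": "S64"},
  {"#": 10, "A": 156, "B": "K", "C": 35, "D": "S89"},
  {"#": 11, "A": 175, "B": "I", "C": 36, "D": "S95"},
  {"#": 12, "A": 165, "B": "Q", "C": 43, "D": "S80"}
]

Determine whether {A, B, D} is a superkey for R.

All 12 rows have distinct {A, B, D} values, so {A, B, D} → (all attributes) holds and {A, B, D} is a superkey.

Yes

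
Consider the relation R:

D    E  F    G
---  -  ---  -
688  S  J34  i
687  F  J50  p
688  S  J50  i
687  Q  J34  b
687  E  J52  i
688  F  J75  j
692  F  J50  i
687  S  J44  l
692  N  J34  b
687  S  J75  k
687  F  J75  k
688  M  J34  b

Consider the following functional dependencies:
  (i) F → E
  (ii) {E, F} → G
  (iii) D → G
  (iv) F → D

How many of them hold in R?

(i) F → E: F=J34: 4 rows → E takes values {S, Q, N, M} — violation; F=J50: 3 rows → E takes values {F, S} — violation; F=J75: 3 rows → E takes values {F, S} — violation — fails.
(ii) {E, F} → G: (E=F, F=J50): 2 rows → G takes values {p, i} — violation; (E=F, F=J75): 2 rows → G takes values {j, k} — violation — fails.
(iii) D → G: D=688: 4 rows → G takes values {i, j, b} — violation; D=687: 6 rows → G takes values {p, b, i, l, k} — violation; D=692: 2 rows → G takes values {i, b} — violation — fails.
(iv) F → D: F=J34: 4 rows → D takes values {688, 687, 692} — violation; F=J50: 3 rows → D takes values {687, 688, 692} — violation; F=J75: 3 rows → D takes values {688, 687} — violation — fails.
None of the 4 dependencies hold.

0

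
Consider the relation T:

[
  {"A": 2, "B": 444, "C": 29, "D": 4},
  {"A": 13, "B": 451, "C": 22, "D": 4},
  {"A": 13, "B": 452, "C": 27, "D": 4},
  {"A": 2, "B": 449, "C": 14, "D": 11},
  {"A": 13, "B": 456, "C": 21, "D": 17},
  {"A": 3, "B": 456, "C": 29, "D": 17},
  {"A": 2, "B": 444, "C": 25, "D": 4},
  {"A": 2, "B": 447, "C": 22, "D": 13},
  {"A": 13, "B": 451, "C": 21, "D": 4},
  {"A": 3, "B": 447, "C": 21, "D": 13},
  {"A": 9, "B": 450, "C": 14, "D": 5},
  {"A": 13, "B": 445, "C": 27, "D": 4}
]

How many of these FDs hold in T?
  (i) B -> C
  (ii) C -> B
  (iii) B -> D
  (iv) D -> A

(i) B -> C: B=444: 2 rows → C takes values {29, 25} — violation; B=451: 2 rows → C takes values {22, 21} — violation; B=456: 2 rows → C takes values {21, 29} — violation; B=447: 2 rows → C takes values {22, 21} — violation — fails.
(ii) C -> B: C=29: 2 rows → B takes values {444, 456} — violation; C=22: 2 rows → B takes values {451, 447} — violation; C=27: 2 rows → B takes values {452, 445} — violation; C=14: 2 rows → B takes values {449, 450} — violation; C=21: 3 rows → B takes values {456, 451, 447} — violation — fails.
(iii) B -> D: every LHS value maps to a single RHS value — holds.
(iv) D -> A: D=4: 6 rows → A takes values {2, 13} — violation; D=17: 2 rows → A takes values {13, 3} — violation; D=13: 2 rows → A takes values {2, 3} — violation — fails.
1 of the 4 dependencies holds.

1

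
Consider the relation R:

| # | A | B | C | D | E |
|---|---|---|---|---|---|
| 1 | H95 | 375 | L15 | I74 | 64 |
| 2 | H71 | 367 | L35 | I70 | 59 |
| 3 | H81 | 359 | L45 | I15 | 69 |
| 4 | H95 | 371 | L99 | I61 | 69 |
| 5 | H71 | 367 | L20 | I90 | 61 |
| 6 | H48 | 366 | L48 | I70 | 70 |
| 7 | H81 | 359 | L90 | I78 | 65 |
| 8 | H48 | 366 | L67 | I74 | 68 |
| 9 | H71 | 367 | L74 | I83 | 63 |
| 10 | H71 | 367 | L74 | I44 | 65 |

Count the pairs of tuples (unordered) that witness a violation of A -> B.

1

A=H95: violating pairs (1,4) — 1 pair.
A=H71: all 4 rows agree on B — 0 pairs.
A=H81: all 2 rows agree on B — 0 pairs.
A=H48: all 2 rows agree on B — 0 pairs.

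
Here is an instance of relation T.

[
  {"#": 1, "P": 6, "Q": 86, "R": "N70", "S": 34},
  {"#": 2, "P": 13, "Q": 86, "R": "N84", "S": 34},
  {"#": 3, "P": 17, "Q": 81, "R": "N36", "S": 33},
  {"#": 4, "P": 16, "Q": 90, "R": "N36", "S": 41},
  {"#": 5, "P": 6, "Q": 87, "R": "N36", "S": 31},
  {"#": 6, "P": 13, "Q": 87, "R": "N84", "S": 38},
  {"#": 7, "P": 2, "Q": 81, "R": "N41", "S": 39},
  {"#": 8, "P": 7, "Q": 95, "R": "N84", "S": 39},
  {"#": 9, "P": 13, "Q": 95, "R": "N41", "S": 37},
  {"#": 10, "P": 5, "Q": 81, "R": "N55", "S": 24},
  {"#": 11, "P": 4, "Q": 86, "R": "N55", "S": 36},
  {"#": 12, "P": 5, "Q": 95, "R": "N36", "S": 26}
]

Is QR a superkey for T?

Yes

All 12 rows have distinct QR values, so QR → (all attributes) holds and QR is a superkey.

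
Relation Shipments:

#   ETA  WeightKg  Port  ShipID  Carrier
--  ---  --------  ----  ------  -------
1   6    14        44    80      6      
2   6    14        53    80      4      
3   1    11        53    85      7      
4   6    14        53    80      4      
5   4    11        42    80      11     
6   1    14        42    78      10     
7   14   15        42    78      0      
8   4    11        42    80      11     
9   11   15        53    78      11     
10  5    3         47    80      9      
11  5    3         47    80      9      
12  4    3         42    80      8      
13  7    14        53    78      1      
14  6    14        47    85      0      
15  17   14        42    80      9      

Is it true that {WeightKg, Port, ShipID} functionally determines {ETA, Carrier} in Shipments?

Yes

(WeightKg=14, Port=44, ShipID=80): row 1 → {ETA,Carrier} = (6, 6) ✓
(WeightKg=14, Port=53, ShipID=80): rows 2, 4 → {ETA,Carrier} = (6, 4), (6, 4) ✓
(WeightKg=11, Port=53, ShipID=85): row 3 → {ETA,Carrier} = (1, 7) ✓
(WeightKg=11, Port=42, ShipID=80): rows 5, 8 → {ETA,Carrier} = (4, 11), (4, 11) ✓
(WeightKg=14, Port=42, ShipID=78): row 6 → {ETA,Carrier} = (1, 10) ✓
(WeightKg=15, Port=42, ShipID=78): row 7 → {ETA,Carrier} = (14, 0) ✓
(WeightKg=15, Port=53, ShipID=78): row 9 → {ETA,Carrier} = (11, 11) ✓
(WeightKg=3, Port=47, ShipID=80): rows 10, 11 → {ETA,Carrier} = (5, 9), (5, 9) ✓
(WeightKg=3, Port=42, ShipID=80): row 12 → {ETA,Carrier} = (4, 8) ✓
(WeightKg=14, Port=53, ShipID=78): row 13 → {ETA,Carrier} = (7, 1) ✓
(WeightKg=14, Port=47, ShipID=85): row 14 → {ETA,Carrier} = (6, 0) ✓
(WeightKg=14, Port=42, ShipID=80): row 15 → {ETA,Carrier} = (17, 9) ✓
Every {WeightKg, Port, ShipID} value is associated with a single {ETA, Carrier} value, so {WeightKg, Port, ShipID} -> {ETA, Carrier} holds.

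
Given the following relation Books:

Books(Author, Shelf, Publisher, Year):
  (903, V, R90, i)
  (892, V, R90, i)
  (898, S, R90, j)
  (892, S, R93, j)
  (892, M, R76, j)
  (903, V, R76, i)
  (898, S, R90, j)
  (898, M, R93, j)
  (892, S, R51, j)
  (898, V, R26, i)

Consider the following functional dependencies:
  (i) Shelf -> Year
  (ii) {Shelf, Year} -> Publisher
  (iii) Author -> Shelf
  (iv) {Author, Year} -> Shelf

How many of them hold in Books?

1

(i) Shelf -> Year: every LHS value maps to a single RHS value — holds.
(ii) {Shelf, Year} -> Publisher: (Shelf=V, Year=i): 4 rows → Publisher takes values {R90, R76, R26} — violation; (Shelf=S, Year=j): 4 rows → Publisher takes values {R90, R93, R51} — violation; (Shelf=M, Year=j): 2 rows → Publisher takes values {R76, R93} — violation — fails.
(iii) Author -> Shelf: Author=892: 4 rows → Shelf takes values {V, S, M} — violation; Author=898: 4 rows → Shelf takes values {S, M, V} — violation — fails.
(iv) {Author, Year} -> Shelf: (Author=898, Year=j): 3 rows → Shelf takes values {S, M} — violation; (Author=892, Year=j): 3 rows → Shelf takes values {S, M} — violation — fails.
1 of the 4 dependencies holds.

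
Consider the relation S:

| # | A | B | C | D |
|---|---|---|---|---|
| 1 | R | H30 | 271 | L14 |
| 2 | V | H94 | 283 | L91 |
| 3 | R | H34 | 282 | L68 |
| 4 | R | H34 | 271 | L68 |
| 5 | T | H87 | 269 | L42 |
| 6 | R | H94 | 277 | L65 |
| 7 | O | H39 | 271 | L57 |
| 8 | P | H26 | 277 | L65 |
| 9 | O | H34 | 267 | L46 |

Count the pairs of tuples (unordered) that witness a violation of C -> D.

C=271: violating pairs (1,4), (1,7), (4,7) — 3 pairs.
C=277: all 2 rows agree on D — 0 pairs.

3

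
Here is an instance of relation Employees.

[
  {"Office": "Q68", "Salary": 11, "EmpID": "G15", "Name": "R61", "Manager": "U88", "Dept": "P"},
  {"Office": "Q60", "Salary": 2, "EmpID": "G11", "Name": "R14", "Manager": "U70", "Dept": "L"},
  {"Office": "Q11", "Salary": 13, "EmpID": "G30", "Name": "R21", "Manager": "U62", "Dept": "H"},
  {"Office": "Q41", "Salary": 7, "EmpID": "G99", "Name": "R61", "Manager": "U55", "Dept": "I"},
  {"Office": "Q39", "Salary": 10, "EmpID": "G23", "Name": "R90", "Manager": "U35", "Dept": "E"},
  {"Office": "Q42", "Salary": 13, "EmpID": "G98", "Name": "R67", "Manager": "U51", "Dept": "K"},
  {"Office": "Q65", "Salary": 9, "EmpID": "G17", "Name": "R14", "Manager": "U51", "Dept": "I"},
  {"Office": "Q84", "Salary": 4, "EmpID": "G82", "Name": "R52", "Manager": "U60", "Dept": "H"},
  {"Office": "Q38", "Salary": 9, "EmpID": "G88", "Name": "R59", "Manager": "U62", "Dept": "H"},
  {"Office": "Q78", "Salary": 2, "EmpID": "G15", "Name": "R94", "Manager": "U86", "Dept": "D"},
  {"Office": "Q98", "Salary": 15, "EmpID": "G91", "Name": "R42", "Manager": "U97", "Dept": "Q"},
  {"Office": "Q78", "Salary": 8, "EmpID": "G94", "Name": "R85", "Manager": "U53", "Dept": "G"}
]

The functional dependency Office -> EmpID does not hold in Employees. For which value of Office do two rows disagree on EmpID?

Office=Q68: 1 row → EmpID = G15 ✓
Office=Q60: 1 row → EmpID = G11 ✓
Office=Q11: 1 row → EmpID = G30 ✓
Office=Q41: 1 row → EmpID = G99 ✓
Office=Q39: 1 row → EmpID = G23 ✓
Office=Q42: 1 row → EmpID = G98 ✓
Office=Q65: 1 row → EmpID = G17 ✓
Office=Q84: 1 row → EmpID = G82 ✓
Office=Q38: 1 row → EmpID = G88 ✓
Office=Q78: 2 rows → EmpID takes values {G15, G94} — violation
Office=Q98: 1 row → EmpID = G91 ✓
The only Office value with inconsistent EmpID is Office=Q78.

Q78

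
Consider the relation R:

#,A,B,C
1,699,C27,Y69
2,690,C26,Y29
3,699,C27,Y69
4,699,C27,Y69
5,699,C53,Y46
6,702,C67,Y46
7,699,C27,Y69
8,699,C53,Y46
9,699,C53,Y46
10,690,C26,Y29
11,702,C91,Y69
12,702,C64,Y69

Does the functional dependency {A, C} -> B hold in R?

No

(A=699, C=Y69): rows 1, 3, 4, 7 → B = C27, C27, C27, C27 ✓
(A=690, C=Y29): rows 2, 10 → B = C26, C26 ✓
(A=699, C=Y46): rows 5, 8, 9 → B = C53, C53, C53 ✓
(A=702, C=Y46): row 6 → B = C67 ✓
(A=702, C=Y69): rows 11, 12 → B takes values {C91, C64} — violation
Two rows agree on {A, C} but differ on B, so {A, C} -> B does not hold.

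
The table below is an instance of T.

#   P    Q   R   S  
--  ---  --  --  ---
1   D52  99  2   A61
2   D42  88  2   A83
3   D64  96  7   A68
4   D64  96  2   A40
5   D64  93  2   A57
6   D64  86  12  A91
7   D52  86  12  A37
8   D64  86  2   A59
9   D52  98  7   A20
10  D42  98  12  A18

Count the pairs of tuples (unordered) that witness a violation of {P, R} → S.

3

(P=D64, R=2): violating pairs (4,5), (4,8), (5,8) — 3 pairs.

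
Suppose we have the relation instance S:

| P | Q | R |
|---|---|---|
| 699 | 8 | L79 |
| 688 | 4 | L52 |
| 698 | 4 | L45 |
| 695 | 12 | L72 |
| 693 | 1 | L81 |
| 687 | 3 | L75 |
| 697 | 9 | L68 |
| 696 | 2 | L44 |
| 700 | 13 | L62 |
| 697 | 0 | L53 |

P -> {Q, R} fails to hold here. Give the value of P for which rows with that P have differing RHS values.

697

P=699: 1 row → {Q,R} = (8, L79) ✓
P=688: 1 row → {Q,R} = (4, L52) ✓
P=698: 1 row → {Q,R} = (4, L45) ✓
P=695: 1 row → {Q,R} = (12, L72) ✓
P=693: 1 row → {Q,R} = (1, L81) ✓
P=687: 1 row → {Q,R} = (3, L75) ✓
P=697: 2 rows → {Q,R} takes values {(9, L68), (0, L53)} — violation
P=696: 1 row → {Q,R} = (2, L44) ✓
P=700: 1 row → {Q,R} = (13, L62) ✓
The only P value with inconsistent RHS is P=697.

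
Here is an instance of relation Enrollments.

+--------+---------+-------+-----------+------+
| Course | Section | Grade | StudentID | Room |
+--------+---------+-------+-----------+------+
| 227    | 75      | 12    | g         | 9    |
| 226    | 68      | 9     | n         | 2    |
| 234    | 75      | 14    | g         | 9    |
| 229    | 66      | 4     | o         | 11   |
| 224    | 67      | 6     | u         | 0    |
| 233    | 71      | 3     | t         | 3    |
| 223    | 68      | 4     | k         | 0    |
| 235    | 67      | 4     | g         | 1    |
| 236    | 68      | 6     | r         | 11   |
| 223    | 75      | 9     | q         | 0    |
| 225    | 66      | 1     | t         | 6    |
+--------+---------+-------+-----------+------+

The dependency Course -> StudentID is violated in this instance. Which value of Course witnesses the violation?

223

Course=227: 1 row → StudentID = g ✓
Course=226: 1 row → StudentID = n ✓
Course=234: 1 row → StudentID = g ✓
Course=229: 1 row → StudentID = o ✓
Course=224: 1 row → StudentID = u ✓
Course=233: 1 row → StudentID = t ✓
Course=223: 2 rows → StudentID takes values {k, q} — violation
Course=235: 1 row → StudentID = g ✓
Course=236: 1 row → StudentID = r ✓
Course=225: 1 row → StudentID = t ✓
The only Course value with inconsistent StudentID is Course=223.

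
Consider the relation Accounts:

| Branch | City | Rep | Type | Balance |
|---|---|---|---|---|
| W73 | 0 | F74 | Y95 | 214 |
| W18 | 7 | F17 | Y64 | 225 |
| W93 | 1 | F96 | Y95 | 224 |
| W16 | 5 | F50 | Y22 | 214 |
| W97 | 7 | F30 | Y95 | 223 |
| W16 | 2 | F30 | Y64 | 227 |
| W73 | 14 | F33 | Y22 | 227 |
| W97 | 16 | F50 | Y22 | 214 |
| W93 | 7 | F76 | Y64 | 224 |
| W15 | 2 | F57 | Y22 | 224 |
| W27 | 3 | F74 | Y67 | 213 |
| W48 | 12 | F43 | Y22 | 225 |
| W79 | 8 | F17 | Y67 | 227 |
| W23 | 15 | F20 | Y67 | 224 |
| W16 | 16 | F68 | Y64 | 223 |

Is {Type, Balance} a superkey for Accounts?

No

Two distinct rows share (Type=Y22, Balance=214), so {Type, Balance} does not determine every attribute — not a superkey.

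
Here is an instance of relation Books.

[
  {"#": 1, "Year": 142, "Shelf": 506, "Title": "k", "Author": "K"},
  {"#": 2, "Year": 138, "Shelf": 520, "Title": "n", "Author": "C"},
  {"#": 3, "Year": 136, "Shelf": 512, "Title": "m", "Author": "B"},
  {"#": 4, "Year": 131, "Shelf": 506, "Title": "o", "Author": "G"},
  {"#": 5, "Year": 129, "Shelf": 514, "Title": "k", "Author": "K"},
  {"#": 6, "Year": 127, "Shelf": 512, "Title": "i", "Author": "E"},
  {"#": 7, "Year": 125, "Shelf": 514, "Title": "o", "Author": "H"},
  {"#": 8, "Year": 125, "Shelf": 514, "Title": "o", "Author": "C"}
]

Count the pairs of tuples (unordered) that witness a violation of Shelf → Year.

4

Shelf=506: violating pairs (1,4) — 1 pair.
Shelf=512: violating pairs (3,6) — 1 pair.
Shelf=514: violating pairs (5,7), (5,8) — 2 pairs.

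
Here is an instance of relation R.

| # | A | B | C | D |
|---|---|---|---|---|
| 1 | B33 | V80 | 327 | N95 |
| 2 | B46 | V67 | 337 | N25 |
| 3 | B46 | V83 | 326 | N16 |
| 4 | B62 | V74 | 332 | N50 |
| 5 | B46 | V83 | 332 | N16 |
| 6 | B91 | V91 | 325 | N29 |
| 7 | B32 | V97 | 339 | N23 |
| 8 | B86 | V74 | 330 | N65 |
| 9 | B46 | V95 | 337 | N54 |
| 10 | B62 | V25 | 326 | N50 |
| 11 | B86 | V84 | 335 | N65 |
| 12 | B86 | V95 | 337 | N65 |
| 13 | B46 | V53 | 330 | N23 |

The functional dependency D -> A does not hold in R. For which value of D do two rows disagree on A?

D=N95: row 1 → A = B33 ✓
D=N25: row 2 → A = B46 ✓
D=N16: rows 3, 5 → A = B46, B46 ✓
D=N50: rows 4, 10 → A = B62, B62 ✓
D=N29: row 6 → A = B91 ✓
D=N23: rows 7, 13 → A takes values {B32, B46} — violation
D=N65: rows 8, 11, 12 → A = B86, B86, B86 ✓
D=N54: row 9 → A = B46 ✓
The only D value with inconsistent A is D=N23.

N23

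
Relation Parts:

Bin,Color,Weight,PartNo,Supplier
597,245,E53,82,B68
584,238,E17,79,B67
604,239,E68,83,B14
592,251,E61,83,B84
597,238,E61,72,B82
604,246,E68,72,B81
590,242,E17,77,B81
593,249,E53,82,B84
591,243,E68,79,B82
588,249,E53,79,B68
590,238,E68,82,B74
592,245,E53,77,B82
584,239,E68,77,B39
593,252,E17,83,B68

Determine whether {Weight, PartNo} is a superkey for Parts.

No

Two distinct rows share (Weight=E53, PartNo=82), so {Weight, PartNo} does not determine every attribute — not a superkey.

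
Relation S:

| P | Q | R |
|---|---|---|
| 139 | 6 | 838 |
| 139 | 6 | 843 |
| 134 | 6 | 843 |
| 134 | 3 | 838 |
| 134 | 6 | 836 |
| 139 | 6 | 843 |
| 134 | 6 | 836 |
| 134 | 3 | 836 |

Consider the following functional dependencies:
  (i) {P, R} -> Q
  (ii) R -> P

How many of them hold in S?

0

(i) {P, R} -> Q: (P=134, R=836): 3 rows → Q takes values {6, 3} — violation — fails.
(ii) R -> P: R=838: 2 rows → P takes values {139, 134} — violation; R=843: 3 rows → P takes values {139, 134} — violation — fails.
None of the 2 dependencies hold.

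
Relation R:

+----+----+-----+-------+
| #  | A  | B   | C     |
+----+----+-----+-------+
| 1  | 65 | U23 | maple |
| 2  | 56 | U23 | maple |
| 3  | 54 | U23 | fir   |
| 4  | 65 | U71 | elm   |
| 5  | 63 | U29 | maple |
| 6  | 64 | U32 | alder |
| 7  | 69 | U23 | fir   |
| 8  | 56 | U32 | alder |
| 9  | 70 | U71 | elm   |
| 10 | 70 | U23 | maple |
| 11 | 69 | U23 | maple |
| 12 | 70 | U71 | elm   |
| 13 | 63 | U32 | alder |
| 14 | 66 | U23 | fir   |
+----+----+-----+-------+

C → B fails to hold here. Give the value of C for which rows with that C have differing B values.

maple

C=maple: rows 1, 2, 5, 10, 11 → B takes values {U23, U29} — violation
C=fir: rows 3, 7, 14 → B = U23, U23, U23 ✓
C=elm: rows 4, 9, 12 → B = U71, U71, U71 ✓
C=alder: rows 6, 8, 13 → B = U32, U32, U32 ✓
The only C value with inconsistent B is C=maple.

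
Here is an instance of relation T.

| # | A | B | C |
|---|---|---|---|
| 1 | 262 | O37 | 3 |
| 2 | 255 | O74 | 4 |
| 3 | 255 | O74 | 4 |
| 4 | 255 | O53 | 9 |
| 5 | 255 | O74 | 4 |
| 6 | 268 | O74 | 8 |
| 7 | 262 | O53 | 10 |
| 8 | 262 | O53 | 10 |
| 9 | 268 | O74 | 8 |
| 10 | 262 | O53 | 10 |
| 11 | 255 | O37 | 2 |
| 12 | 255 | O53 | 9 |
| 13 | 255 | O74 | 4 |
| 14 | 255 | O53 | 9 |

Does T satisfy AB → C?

Yes

(A=262, B=O37): row 1 → C = 3 ✓
(A=255, B=O74): rows 2, 3, 5, 13 → C = 4, 4, 4, 4 ✓
(A=255, B=O53): rows 4, 12, 14 → C = 9, 9, 9 ✓
(A=268, B=O74): rows 6, 9 → C = 8, 8 ✓
(A=262, B=O53): rows 7, 8, 10 → C = 10, 10, 10 ✓
(A=255, B=O37): row 11 → C = 2 ✓
Every AB value is associated with a single C value, so AB → C holds.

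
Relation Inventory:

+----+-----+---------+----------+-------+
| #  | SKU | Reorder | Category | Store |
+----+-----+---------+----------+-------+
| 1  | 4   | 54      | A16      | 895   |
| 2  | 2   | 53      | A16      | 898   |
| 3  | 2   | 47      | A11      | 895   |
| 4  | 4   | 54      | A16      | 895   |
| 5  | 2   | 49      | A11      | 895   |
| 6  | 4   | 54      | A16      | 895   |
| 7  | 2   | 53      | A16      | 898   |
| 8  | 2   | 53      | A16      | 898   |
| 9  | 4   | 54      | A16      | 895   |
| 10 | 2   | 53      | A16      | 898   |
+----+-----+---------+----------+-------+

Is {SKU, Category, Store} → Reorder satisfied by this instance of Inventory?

No

(SKU=4, Category=A16, Store=895): rows 1, 4, 6, 9 → Reorder = 54, 54, 54, 54 ✓
(SKU=2, Category=A16, Store=898): rows 2, 7, 8, 10 → Reorder = 53, 53, 53, 53 ✓
(SKU=2, Category=A11, Store=895): rows 3, 5 → Reorder takes values {47, 49} — violation
Two rows agree on {SKU, Category, Store} but differ on Reorder, so {SKU, Category, Store} → Reorder does not hold.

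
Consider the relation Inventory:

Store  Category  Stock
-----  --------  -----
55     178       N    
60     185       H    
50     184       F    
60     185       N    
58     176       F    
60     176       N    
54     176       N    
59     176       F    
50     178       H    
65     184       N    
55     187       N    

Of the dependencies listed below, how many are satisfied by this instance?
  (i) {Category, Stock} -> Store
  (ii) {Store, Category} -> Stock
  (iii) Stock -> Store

(i) {Category, Stock} -> Store: (Category=176, Stock=F): 2 rows → Store takes values {58, 59} — violation; (Category=176, Stock=N): 2 rows → Store takes values {60, 54} — violation — fails.
(ii) {Store, Category} -> Stock: (Store=60, Category=185): 2 rows → Stock takes values {H, N} — violation — fails.
(iii) Stock -> Store: Stock=N: 6 rows → Store takes values {55, 60, 54, 65} — violation; Stock=H: 2 rows → Store takes values {60, 50} — violation; Stock=F: 3 rows → Store takes values {50, 58, 59} — violation — fails.
None of the 3 dependencies hold.

0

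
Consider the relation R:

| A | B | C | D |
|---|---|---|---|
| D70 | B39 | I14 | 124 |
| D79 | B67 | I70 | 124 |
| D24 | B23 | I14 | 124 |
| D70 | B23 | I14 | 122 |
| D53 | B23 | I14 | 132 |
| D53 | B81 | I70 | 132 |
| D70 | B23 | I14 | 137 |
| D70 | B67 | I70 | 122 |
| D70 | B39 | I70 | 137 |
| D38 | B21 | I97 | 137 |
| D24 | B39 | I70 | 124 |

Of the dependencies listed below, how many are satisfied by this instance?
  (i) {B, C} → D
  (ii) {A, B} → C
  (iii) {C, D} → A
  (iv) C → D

0

(i) {B, C} → D: (B=B67, C=I70): 2 rows → D takes values {124, 122} — violation; (B=B23, C=I14): 4 rows → D takes values {124, 122, 132, 137} — violation; (B=B39, C=I70): 2 rows → D takes values {137, 124} — violation — fails.
(ii) {A, B} → C: (A=D70, B=B39): 2 rows → C takes values {I14, I70} — violation — fails.
(iii) {C, D} → A: (C=I14, D=124): 2 rows → A takes values {D70, D24} — violation; (C=I70, D=124): 2 rows → A takes values {D79, D24} — violation — fails.
(iv) C → D: C=I14: 5 rows → D takes values {124, 122, 132, 137} — violation; C=I70: 5 rows → D takes values {124, 132, 122, 137} — violation — fails.
None of the 4 dependencies hold.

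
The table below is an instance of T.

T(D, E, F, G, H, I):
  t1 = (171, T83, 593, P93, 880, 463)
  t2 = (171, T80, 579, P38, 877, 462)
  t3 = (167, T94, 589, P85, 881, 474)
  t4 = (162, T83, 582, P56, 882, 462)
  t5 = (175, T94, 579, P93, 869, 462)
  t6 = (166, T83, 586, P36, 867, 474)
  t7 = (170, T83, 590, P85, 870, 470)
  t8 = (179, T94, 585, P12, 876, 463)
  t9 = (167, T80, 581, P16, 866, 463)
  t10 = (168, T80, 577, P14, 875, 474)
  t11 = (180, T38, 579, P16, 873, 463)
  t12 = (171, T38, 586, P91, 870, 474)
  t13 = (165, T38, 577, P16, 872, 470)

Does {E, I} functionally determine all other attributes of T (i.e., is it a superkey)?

Yes

All 13 rows have distinct {E, I} values, so {E, I} → (all attributes) holds and {E, I} is a superkey.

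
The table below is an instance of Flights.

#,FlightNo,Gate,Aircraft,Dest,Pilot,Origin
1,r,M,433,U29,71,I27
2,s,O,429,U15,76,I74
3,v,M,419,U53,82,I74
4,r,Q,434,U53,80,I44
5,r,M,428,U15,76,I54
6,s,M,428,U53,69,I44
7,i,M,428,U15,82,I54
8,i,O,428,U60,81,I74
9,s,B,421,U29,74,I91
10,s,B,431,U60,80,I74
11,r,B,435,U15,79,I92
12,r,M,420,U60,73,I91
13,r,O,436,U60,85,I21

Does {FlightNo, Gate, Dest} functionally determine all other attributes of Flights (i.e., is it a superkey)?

All 13 rows have distinct {FlightNo, Gate, Dest} values, so {FlightNo, Gate, Dest} → (all attributes) holds and {FlightNo, Gate, Dest} is a superkey.

Yes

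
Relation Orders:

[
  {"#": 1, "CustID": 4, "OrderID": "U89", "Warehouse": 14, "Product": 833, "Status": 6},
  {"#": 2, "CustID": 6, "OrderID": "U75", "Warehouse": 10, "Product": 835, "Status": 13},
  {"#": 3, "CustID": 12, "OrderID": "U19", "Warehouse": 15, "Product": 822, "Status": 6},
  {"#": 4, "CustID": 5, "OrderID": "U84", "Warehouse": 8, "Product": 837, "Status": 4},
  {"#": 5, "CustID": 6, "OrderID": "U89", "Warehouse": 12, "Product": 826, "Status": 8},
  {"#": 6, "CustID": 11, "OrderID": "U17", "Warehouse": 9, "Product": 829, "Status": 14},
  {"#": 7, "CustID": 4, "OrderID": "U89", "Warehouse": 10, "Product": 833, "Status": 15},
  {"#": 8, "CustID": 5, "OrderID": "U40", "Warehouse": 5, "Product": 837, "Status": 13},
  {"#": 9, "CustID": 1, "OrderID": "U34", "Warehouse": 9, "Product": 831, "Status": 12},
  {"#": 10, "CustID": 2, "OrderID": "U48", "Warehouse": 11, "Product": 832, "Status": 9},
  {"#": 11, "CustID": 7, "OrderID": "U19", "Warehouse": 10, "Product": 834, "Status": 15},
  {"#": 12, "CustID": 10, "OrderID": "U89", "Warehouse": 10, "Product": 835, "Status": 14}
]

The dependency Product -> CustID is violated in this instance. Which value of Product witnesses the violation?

Product=833: rows 1, 7 → CustID = 4, 4 ✓
Product=835: rows 2, 12 → CustID takes values {6, 10} — violation
Product=822: row 3 → CustID = 12 ✓
Product=837: rows 4, 8 → CustID = 5, 5 ✓
Product=826: row 5 → CustID = 6 ✓
Product=829: row 6 → CustID = 11 ✓
Product=831: row 9 → CustID = 1 ✓
Product=832: row 10 → CustID = 2 ✓
Product=834: row 11 → CustID = 7 ✓
The only Product value with inconsistent CustID is Product=835.

835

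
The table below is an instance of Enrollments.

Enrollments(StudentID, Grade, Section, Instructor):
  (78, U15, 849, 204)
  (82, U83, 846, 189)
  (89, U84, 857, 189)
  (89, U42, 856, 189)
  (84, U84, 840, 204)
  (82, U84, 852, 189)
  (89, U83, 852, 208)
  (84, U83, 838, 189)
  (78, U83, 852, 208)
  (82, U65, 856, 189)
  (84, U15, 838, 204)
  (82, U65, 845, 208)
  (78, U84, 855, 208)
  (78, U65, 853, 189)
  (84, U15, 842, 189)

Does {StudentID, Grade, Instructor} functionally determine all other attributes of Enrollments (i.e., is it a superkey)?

Yes

All 15 rows have distinct {StudentID, Grade, Instructor} values, so {StudentID, Grade, Instructor} → (all attributes) holds and {StudentID, Grade, Instructor} is a superkey.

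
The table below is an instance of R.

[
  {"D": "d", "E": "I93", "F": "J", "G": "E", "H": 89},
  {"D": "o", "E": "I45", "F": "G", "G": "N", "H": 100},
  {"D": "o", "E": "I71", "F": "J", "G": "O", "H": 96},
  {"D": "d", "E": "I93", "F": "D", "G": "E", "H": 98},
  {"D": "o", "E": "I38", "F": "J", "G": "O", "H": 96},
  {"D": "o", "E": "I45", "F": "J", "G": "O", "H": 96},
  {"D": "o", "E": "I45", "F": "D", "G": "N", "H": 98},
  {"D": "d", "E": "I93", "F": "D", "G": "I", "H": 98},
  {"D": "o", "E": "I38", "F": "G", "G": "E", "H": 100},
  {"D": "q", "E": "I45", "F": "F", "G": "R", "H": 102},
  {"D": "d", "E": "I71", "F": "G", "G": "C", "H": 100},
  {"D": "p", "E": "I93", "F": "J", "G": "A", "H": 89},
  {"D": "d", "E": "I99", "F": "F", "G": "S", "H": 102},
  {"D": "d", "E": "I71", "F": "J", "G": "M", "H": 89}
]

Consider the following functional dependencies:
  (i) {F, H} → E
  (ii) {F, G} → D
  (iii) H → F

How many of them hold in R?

2

(i) {F, H} → E: (F=J, H=89): 3 rows → E takes values {I93, I71} — violation; (F=G, H=100): 3 rows → E takes values {I45, I38, I71} — violation; (F=J, H=96): 3 rows → E takes values {I71, I38, I45} — violation; (F=D, H=98): 3 rows → E takes values {I93, I45} — violation; (F=F, H=102): 2 rows → E takes values {I45, I99} — violation — fails.
(ii) {F, G} → D: every LHS value maps to a single RHS value — holds.
(iii) H → F: every LHS value maps to a single RHS value — holds.
2 of the 3 dependencies hold.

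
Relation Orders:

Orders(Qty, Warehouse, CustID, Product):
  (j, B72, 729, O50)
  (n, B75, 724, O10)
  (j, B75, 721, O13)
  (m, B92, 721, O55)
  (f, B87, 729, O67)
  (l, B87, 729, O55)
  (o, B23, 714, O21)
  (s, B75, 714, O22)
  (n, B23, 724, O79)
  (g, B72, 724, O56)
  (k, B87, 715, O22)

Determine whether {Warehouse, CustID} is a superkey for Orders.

Two distinct rows share (Warehouse=B87, CustID=729), so {Warehouse, CustID} does not determine every attribute — not a superkey.

No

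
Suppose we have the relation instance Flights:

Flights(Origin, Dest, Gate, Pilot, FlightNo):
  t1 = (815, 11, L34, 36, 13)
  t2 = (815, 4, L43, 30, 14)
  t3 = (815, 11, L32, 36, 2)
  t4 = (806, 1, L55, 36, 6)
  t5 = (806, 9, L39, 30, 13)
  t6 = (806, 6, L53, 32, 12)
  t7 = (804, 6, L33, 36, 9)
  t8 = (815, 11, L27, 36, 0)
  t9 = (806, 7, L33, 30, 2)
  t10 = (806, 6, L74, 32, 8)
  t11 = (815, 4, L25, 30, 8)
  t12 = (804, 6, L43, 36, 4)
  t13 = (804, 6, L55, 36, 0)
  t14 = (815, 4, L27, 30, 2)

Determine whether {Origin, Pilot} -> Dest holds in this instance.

(Origin=815, Pilot=36): rows 1, 3, 8 → Dest = 11, 11, 11 ✓
(Origin=815, Pilot=30): rows 2, 11, 14 → Dest = 4, 4, 4 ✓
(Origin=806, Pilot=36): row 4 → Dest = 1 ✓
(Origin=806, Pilot=30): rows 5, 9 → Dest takes values {9, 7} — violation
(Origin=806, Pilot=32): rows 6, 10 → Dest = 6, 6 ✓
(Origin=804, Pilot=36): rows 7, 12, 13 → Dest = 6, 6, 6 ✓
Two rows agree on {Origin, Pilot} but differ on Dest, so {Origin, Pilot} -> Dest does not hold.

No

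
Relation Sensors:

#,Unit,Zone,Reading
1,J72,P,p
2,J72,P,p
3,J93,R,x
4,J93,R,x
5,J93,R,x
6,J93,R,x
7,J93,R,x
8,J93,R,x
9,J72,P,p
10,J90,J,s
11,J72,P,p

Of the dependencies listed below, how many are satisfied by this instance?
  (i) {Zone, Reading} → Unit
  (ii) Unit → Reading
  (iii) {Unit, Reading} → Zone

(i) {Zone, Reading} → Unit: every LHS value maps to a single RHS value — holds.
(ii) Unit → Reading: every LHS value maps to a single RHS value — holds.
(iii) {Unit, Reading} → Zone: every LHS value maps to a single RHS value — holds.
3 of the 3 dependencies hold.

3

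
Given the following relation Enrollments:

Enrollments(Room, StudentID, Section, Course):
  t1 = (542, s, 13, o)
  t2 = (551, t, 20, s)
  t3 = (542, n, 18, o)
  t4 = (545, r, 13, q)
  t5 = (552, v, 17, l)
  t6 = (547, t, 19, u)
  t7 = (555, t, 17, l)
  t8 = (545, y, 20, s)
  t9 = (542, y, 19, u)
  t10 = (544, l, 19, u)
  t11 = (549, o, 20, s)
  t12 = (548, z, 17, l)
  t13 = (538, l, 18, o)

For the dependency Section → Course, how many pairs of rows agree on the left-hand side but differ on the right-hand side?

1

Section=13: violating pairs (1,4) — 1 pair.
Section=20: all 3 rows agree on Course — 0 pairs.
Section=18: all 2 rows agree on Course — 0 pairs.
Section=17: all 3 rows agree on Course — 0 pairs.
Section=19: all 3 rows agree on Course — 0 pairs.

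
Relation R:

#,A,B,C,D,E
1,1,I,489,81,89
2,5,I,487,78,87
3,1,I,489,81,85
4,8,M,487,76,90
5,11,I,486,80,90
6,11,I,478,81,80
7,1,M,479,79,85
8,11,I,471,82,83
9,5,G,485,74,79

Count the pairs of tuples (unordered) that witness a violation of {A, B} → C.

3

(A=1, B=I): all 2 rows agree on C — 0 pairs.
(A=11, B=I): violating pairs (5,6), (5,8), (6,8) — 3 pairs.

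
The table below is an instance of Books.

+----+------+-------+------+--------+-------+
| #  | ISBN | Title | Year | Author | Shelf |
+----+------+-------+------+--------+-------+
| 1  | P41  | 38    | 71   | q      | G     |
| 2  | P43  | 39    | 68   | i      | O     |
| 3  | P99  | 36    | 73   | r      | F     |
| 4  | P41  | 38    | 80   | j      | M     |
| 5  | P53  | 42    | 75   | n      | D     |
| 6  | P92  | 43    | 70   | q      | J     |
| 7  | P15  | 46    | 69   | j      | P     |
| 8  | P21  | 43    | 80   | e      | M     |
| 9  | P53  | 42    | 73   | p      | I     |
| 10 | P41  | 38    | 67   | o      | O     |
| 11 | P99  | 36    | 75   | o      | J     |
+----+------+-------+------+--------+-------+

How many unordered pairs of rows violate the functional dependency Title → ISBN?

1

Title=38: all 3 rows agree on ISBN — 0 pairs.
Title=36: all 2 rows agree on ISBN — 0 pairs.
Title=42: all 2 rows agree on ISBN — 0 pairs.
Title=43: violating pairs (6,8) — 1 pair.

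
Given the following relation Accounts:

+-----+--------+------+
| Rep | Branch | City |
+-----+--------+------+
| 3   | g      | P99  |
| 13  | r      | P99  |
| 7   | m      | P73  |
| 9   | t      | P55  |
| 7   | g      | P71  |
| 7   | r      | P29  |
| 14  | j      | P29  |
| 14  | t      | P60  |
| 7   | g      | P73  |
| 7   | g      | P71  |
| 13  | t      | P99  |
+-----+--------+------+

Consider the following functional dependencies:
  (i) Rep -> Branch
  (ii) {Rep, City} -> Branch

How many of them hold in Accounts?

(i) Rep -> Branch: Rep=13: 2 rows → Branch takes values {r, t} — violation; Rep=7: 5 rows → Branch takes values {m, g, r} — violation; Rep=14: 2 rows → Branch takes values {j, t} — violation — fails.
(ii) {Rep, City} -> Branch: (Rep=13, City=P99): 2 rows → Branch takes values {r, t} — violation; (Rep=7, City=P73): 2 rows → Branch takes values {m, g} — violation — fails.
None of the 2 dependencies hold.

0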